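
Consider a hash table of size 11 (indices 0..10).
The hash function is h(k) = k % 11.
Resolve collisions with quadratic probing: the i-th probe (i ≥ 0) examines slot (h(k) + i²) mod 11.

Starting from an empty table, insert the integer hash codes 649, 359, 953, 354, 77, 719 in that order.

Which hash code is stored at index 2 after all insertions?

649: h=0 => slot 0
359: h=7 => slot 7
953: h=7, probe 7,8 => slot 8
354: h=2 => slot 2
77: h=0, probe 0,1 => slot 1
719: h=4 => slot 4
Table: [649, 77, 354, _, 719, _, _, 359, 953, _, _]

354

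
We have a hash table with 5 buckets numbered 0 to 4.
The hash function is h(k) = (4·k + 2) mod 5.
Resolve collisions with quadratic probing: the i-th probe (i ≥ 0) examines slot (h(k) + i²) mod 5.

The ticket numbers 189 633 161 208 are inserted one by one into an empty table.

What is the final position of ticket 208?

Insert 189: h=3, slot 3 empty -> index 3.
Insert 633: h=4, slot 4 empty -> index 4.
Insert 161: h=1, slot 1 empty -> index 1.
Insert 208: h=4, slot 4 occupied -> index 0.
Table: [208, 161, -, 189, 633]

0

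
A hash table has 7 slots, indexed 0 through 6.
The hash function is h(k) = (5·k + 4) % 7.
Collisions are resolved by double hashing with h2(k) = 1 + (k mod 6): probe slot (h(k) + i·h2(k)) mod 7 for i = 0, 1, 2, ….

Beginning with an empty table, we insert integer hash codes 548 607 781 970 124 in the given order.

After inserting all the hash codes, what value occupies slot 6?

548 hashes to 0; slot 0 is free → place at 0.
607 hashes to 1; slot 1 is free → place at 1.
781 hashes to 3; slot 3 is free → place at 3.
970 hashes to 3, h2=5; 3,1 taken → place at 6.
124 hashes to 1, h2=5; 1,6 taken → place at 4.
Table: [548, 607, —, 781, 124, —, 970]

970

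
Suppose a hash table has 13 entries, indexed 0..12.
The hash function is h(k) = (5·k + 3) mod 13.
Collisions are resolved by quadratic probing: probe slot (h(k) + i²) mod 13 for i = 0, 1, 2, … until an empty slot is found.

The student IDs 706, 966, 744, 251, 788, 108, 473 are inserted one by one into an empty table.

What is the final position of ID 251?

706 hashes to 10; slot 10 is free => place at 10.
966 hashes to 10; 10 taken => place at 11.
744 hashes to 5; slot 5 is free => place at 5.
251 hashes to 10; 10,11 taken => place at 1.
788 hashes to 4; slot 4 is free => place at 4.
108 hashes to 10; 10,11,1 taken => place at 6.
473 hashes to 2; slot 2 is free => place at 2.
Table: [—, 251, 473, —, 788, 744, 108, —, —, —, 706, 966, —]

1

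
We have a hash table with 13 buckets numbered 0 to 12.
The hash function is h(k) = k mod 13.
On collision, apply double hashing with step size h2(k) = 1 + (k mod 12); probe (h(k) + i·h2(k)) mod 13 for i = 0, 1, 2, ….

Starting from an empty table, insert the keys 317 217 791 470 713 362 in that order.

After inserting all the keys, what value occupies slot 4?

317 hashes to 5; slot 5 is free => place at 5.
217 hashes to 9; slot 9 is free => place at 9.
791 hashes to 11; slot 11 is free => place at 11.
470 hashes to 2; slot 2 is free => place at 2.
713 hashes to 11, h2=6; 11 taken => place at 4.
362 hashes to 11, h2=3; 11 taken => place at 1.
Table: [—, 362, 470, —, 713, 317, —, —, —, 217, —, 791, —]

713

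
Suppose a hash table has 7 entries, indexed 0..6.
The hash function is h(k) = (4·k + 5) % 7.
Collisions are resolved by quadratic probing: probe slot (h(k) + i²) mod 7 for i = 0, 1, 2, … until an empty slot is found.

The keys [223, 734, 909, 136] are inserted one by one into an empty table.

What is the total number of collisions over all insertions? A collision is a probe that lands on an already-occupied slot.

223 hashes to 1; slot 1 is free → place at 1.
734 hashes to 1; 1 taken → place at 2.
909 hashes to 1; 1,2 taken → place at 5.
136 hashes to 3; slot 3 is free → place at 3.
Table: [., 223, 734, 136, ., 909, .]

3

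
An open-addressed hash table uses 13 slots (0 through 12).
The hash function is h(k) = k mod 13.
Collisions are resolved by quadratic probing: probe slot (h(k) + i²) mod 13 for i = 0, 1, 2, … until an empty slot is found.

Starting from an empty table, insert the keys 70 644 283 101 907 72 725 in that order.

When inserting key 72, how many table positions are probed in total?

70: h=5 -> slot 5
644: h=7 -> slot 7
283: h=10 -> slot 10
101: h=10, probe 10,11 -> slot 11
907: h=10, probe 10,11,1 -> slot 1
72: h=7, probe 7,8 -> slot 8
725: h=10, probe 10,11,1,6 -> slot 6
Table: [∅, 907, ∅, ∅, ∅, 70, 725, 644, 72, ∅, 283, 101, ∅]

2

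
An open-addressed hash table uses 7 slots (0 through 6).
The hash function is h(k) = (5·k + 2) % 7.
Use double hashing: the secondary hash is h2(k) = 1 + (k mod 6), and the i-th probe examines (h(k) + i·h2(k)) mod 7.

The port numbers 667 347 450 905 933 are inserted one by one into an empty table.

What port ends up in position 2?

667 hashes to 5; slot 5 is free -> place at 5.
347 hashes to 1; slot 1 is free -> place at 1.
450 hashes to 5, h2=1; 5 taken -> place at 6.
905 hashes to 5, h2=6; 5 taken -> place at 4.
933 hashes to 5, h2=4; 5 taken -> place at 2.
Table: [—, 347, 933, —, 905, 667, 450]

933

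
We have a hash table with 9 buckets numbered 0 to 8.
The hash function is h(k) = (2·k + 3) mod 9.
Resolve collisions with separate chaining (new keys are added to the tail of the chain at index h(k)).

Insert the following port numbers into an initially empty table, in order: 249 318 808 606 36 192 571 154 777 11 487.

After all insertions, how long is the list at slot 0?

249 -> bucket 6
318 -> bucket 0
808 -> bucket 8
606 -> bucket 0 (collision)
36 -> bucket 3
192 -> bucket 0 (collision)
571 -> bucket 2
154 -> bucket 5
777 -> bucket 0 (collision)
11 -> bucket 7
487 -> bucket 5 (collision)
Final buckets:
0: 318 -> 606 -> 192 -> 777
1: —
2: 571
3: 36
4: —
5: 154 -> 487
6: 249
7: 11
8: 808

4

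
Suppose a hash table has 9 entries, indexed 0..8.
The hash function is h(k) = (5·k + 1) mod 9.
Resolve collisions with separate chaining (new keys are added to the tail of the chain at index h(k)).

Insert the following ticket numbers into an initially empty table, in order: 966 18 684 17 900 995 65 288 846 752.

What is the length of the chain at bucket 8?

2

966 → bucket 7
18 → bucket 1
684 → bucket 1 (collision)
17 → bucket 5
900 → bucket 1 (collision)
995 → bucket 8
65 → bucket 2
288 → bucket 1 (collision)
846 → bucket 1 (collision)
752 → bucket 8 (collision)
Final buckets:
0: _
1: 18 -> 684 -> 900 -> 288 -> 846
2: 65
3: _
4: _
5: 17
6: _
7: 966
8: 995 -> 752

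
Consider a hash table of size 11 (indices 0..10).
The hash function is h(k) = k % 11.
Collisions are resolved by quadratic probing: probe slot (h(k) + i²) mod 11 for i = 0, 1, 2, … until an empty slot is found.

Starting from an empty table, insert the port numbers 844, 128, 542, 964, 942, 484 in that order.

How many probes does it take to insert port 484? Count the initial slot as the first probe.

844 hashes to 8; slot 8 is free => place at 8.
128 hashes to 7; slot 7 is free => place at 7.
542 hashes to 3; slot 3 is free => place at 3.
964 hashes to 7; 7,8 taken => place at 0.
942 hashes to 7; 7,8,0 taken => place at 5.
484 hashes to 0; 0 taken => place at 1.
Table: [964, 484, -, 542, -, 942, -, 128, 844, -, -]

2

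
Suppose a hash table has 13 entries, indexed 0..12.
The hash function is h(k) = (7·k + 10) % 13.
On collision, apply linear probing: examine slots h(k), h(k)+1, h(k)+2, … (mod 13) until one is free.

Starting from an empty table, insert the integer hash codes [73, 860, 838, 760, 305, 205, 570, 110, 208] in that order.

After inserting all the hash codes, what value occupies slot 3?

305

73 hashes to 1; slot 1 is free => place at 1.
860 hashes to 11; slot 11 is free => place at 11.
838 hashes to 0; slot 0 is free => place at 0.
760 hashes to 0; 0,1 taken => place at 2.
305 hashes to 0; 0,1,2 taken => place at 3.
205 hashes to 2; 2,3 taken => place at 4.
570 hashes to 9; slot 9 is free => place at 9.
110 hashes to 0; 0,1,2,3,4 taken => place at 5.
208 hashes to 10; slot 10 is free => place at 10.
Table: [838, 73, 760, 305, 205, 110, _, _, _, 570, 208, 860, _]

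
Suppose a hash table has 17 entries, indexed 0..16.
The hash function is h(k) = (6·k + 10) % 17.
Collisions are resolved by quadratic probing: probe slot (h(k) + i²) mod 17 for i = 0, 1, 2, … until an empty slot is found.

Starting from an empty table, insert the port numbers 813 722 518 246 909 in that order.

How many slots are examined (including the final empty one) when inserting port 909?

813 hashes to 9; slot 9 is free => place at 9.
722 hashes to 7; slot 7 is free => place at 7.
518 hashes to 7; 7 taken => place at 8.
246 hashes to 7; 7,8 taken => place at 11.
909 hashes to 7; 7,8,11 taken => place at 16.
Table: [∅, ∅, ∅, ∅, ∅, ∅, ∅, 722, 518, 813, ∅, 246, ∅, ∅, ∅, ∅, 909]

4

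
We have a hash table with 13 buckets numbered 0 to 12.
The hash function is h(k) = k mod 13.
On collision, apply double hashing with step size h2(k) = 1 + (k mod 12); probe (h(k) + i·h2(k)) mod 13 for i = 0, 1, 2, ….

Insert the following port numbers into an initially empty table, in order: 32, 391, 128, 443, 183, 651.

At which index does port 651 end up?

9

32 hashes to 6; slot 6 is free => place at 6.
391 hashes to 1; slot 1 is free => place at 1.
128 hashes to 11; slot 11 is free => place at 11.
443 hashes to 1, h2=12; 1 taken => place at 0.
183 hashes to 1, h2=4; 1 taken => place at 5.
651 hashes to 1, h2=4; 1,5 taken => place at 9.
Table: [443, 391, —, —, —, 183, 32, —, —, 651, —, 128, —]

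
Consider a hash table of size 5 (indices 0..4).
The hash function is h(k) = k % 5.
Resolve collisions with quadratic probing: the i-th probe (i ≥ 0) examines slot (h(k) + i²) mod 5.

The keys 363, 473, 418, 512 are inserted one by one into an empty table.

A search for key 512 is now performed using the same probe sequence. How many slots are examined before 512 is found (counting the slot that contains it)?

3

Insert 363: h=3, slot 3 empty -> index 3.
Insert 473: h=3, slot 3 occupied -> index 4.
Insert 418: h=3, slots 3,4 occupied -> index 2.
Insert 512: h=2, slots 2,3 occupied -> index 1.
Table: [-, 512, 418, 363, 473]
Lookup 512: h=2, probe 2,3,1 → found at 1.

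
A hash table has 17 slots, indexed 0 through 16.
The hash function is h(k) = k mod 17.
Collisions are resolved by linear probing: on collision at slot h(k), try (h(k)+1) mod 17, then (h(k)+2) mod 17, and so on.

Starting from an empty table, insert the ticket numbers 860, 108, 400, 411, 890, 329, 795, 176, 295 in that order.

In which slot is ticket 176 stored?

11

860 hashes to 10; slot 10 is free => place at 10.
108 hashes to 6; slot 6 is free => place at 6.
400 hashes to 9; slot 9 is free => place at 9.
411 hashes to 3; slot 3 is free => place at 3.
890 hashes to 6; 6 taken => place at 7.
329 hashes to 6; 6,7 taken => place at 8.
795 hashes to 13; slot 13 is free => place at 13.
176 hashes to 6; 6,7,8,9,10 taken => place at 11.
295 hashes to 6; 6,7,8,9,10,11 taken => place at 12.
Table: [., ., ., 411, ., ., 108, 890, 329, 400, 860, 176, 295, 795, ., ., .]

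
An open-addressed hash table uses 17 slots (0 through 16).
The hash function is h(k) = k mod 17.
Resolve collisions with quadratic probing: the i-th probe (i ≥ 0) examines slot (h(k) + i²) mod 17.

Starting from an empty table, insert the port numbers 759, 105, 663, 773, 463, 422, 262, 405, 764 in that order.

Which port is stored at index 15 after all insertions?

405

759 hashes to 11; slot 11 is free → place at 11.
105 hashes to 3; slot 3 is free → place at 3.
663 hashes to 0; slot 0 is free → place at 0.
773 hashes to 8; slot 8 is free → place at 8.
463 hashes to 4; slot 4 is free → place at 4.
422 hashes to 14; slot 14 is free → place at 14.
262 hashes to 7; slot 7 is free → place at 7.
405 hashes to 14; 14 taken → place at 15.
764 hashes to 16; slot 16 is free → place at 16.
Table: [663, -, -, 105, 463, -, -, 262, 773, -, -, 759, -, -, 422, 405, 764]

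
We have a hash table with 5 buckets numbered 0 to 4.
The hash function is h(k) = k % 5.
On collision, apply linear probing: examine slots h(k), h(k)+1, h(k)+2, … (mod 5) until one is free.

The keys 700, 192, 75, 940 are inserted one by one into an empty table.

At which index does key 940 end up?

3

Insert 700: h=0, slot 0 empty => index 0.
Insert 192: h=2, slot 2 empty => index 2.
Insert 75: h=0, slot 0 occupied => index 1.
Insert 940: h=0, slots 0,1,2 occupied => index 3.
Table: [700, 75, 192, 940, ∅]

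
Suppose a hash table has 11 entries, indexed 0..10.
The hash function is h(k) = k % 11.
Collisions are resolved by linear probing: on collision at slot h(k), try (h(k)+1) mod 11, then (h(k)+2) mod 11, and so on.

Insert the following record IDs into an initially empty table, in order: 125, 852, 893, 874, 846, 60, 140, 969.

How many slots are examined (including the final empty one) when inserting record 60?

Insert 125: h=4, slot 4 empty => index 4.
Insert 852: h=5, slot 5 empty => index 5.
Insert 893: h=2, slot 2 empty => index 2.
Insert 874: h=5, slot 5 occupied => index 6.
Insert 846: h=10, slot 10 empty => index 10.
Insert 60: h=5, slots 5,6 occupied => index 7.
Insert 140: h=8, slot 8 empty => index 8.
Insert 969: h=1, slot 1 empty => index 1.
Table: [—, 969, 893, —, 125, 852, 874, 60, 140, —, 846]

3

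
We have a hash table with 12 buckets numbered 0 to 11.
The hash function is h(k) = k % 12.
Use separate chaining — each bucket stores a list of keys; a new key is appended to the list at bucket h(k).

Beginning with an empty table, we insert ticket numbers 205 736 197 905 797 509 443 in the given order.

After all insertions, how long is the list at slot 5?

205 → bucket 1
736 → bucket 4
197 → bucket 5
905 → bucket 5 (collision)
797 → bucket 5 (collision)
509 → bucket 5 (collision)
443 → bucket 11
Final buckets:
0: —
1: 205
2: —
3: —
4: 736
5: 197 -> 905 -> 797 -> 509
6: —
7: —
8: —
9: —
10: —
11: 443

4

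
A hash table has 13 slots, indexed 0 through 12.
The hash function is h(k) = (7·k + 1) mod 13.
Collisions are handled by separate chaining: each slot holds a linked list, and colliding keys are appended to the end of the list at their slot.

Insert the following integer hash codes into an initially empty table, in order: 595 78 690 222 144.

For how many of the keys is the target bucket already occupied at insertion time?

2

Insert 595: h=6, bucket 6 empty → new chain.
Insert 78: h=1, bucket 1 empty → new chain.
Insert 690: h=8, bucket 8 empty → new chain.
Insert 222: h=8, bucket 8 nonempty → append to chain.
Insert 144: h=8, bucket 8 nonempty → append to chain.
Final buckets:
0: —
1: 78
2: —
3: —
4: —
5: —
6: 595
7: —
8: 690 -> 222 -> 144
9: —
10: —
11: —
12: —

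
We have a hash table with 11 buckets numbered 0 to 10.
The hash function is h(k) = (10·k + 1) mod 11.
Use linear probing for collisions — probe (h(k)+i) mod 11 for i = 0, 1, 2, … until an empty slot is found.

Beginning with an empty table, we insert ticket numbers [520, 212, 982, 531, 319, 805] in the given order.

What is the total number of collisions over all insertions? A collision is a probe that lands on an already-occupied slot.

520: h=9 → slot 9
212: h=9, probe 9,10 → slot 10
982: h=9, probe 9,10,0 → slot 0
531: h=9, probe 9,10,0,1 → slot 1
319: h=1, probe 1,2 → slot 2
805: h=10, probe 10,0,1,2,3 → slot 3
Table: [982, 531, 319, 805, -, -, -, -, -, 520, 212]

11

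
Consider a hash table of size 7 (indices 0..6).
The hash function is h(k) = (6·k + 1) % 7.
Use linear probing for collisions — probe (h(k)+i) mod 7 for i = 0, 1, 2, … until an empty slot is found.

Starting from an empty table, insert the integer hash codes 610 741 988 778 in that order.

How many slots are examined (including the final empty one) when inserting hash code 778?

610: h=0 => slot 0
741: h=2 => slot 2
988: h=0, probe 0,1 => slot 1
778: h=0, probe 0,1,2,3 => slot 3
Table: [610, 988, 741, 778, ∅, ∅, ∅]

4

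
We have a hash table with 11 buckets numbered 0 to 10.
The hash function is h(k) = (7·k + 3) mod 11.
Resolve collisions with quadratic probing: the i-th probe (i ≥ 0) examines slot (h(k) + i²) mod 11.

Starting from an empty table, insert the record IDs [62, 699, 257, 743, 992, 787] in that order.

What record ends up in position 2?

743

62 hashes to 8; slot 8 is free → place at 8.
699 hashes to 1; slot 1 is free → place at 1.
257 hashes to 9; slot 9 is free → place at 9.
743 hashes to 1; 1 taken → place at 2.
992 hashes to 6; slot 6 is free → place at 6.
787 hashes to 1; 1,2 taken → place at 5.
Table: [∅, 699, 743, ∅, ∅, 787, 992, ∅, 62, 257, ∅]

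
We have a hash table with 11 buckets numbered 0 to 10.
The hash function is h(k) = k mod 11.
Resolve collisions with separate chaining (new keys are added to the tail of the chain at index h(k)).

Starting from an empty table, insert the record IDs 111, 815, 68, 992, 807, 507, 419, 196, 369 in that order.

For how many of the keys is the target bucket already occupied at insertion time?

111 → bucket 1
815 → bucket 1 (collision)
68 → bucket 2
992 → bucket 2 (collision)
807 → bucket 4
507 → bucket 1 (collision)
419 → bucket 1 (collision)
196 → bucket 9
369 → bucket 6
Final buckets:
0: -
1: 111 -> 815 -> 507 -> 419
2: 68 -> 992
3: -
4: 807
5: -
6: 369
7: -
8: -
9: 196
10: -

4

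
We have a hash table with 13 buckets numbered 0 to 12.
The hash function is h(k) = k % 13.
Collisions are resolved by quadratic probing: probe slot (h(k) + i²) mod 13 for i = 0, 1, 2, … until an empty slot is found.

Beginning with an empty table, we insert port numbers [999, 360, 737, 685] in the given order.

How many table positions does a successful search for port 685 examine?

3

999: h=11 => slot 11
360: h=9 => slot 9
737: h=9, probe 9,10 => slot 10
685: h=9, probe 9,10,0 => slot 0
Table: [685, ., ., ., ., ., ., ., ., 360, 737, 999, .]
Lookup 685: h=9, probe 9,10,0 → found at 0.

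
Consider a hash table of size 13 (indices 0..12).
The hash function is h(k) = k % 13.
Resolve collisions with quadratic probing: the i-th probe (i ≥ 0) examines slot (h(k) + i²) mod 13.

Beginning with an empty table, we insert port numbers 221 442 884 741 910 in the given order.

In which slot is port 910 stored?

221 hashes to 0; slot 0 is free -> place at 0.
442 hashes to 0; 0 taken -> place at 1.
884 hashes to 0; 0,1 taken -> place at 4.
741 hashes to 0; 0,1,4 taken -> place at 9.
910 hashes to 0; 0,1,4,9 taken -> place at 3.
Table: [221, 442, ∅, 910, 884, ∅, ∅, ∅, ∅, 741, ∅, ∅, ∅]

3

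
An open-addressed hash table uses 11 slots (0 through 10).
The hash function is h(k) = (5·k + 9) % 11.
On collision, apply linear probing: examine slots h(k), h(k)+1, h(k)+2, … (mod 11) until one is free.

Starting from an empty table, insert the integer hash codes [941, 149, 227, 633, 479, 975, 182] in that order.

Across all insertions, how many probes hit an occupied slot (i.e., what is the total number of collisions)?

11

941: h=6 → slot 6
149: h=6, probe 6,7 → slot 7
227: h=0 → slot 0
633: h=6, probe 6,7,8 → slot 8
479: h=6, probe 6,7,8,9 → slot 9
975: h=0, probe 0,1 → slot 1
182: h=6, probe 6,7,8,9,10 → slot 10
Table: [227, 975, ∅, ∅, ∅, ∅, 941, 149, 633, 479, 182]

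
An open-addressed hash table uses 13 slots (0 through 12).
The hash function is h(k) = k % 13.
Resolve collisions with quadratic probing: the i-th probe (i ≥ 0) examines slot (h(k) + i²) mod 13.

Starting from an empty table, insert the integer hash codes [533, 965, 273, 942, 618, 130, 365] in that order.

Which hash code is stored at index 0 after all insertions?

533

533 hashes to 0; slot 0 is free → place at 0.
965 hashes to 3; slot 3 is free → place at 3.
273 hashes to 0; 0 taken → place at 1.
942 hashes to 6; slot 6 is free → place at 6.
618 hashes to 7; slot 7 is free → place at 7.
130 hashes to 0; 0,1 taken → place at 4.
365 hashes to 1; 1 taken → place at 2.
Table: [533, 273, 365, 965, 130, ∅, 942, 618, ∅, ∅, ∅, ∅, ∅]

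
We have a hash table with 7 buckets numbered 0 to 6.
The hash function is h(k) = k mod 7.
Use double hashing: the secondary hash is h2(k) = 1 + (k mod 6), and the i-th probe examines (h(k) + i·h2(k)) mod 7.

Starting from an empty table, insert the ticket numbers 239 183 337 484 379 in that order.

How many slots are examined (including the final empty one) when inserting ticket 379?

239: h=1 -> slot 1
183: h=1, h2=4, probe 1,5 -> slot 5
337: h=1, h2=2, probe 1,3 -> slot 3
484: h=1, h2=5, probe 1,6 -> slot 6
379: h=1, h2=2, probe 1,3,5,0 -> slot 0
Table: [379, 239, ., 337, ., 183, 484]

4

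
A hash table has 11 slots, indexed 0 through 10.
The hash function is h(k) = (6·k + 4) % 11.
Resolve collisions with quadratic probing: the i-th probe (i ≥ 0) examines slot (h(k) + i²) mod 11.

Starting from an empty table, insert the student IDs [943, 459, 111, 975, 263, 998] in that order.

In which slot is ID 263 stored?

7

943 hashes to 8; slot 8 is free -> place at 8.
459 hashes to 8; 8 taken -> place at 9.
111 hashes to 10; slot 10 is free -> place at 10.
975 hashes to 2; slot 2 is free -> place at 2.
263 hashes to 9; 9,10,2 taken -> place at 7.
998 hashes to 8; 8,9 taken -> place at 1.
Table: [-, 998, 975, -, -, -, -, 263, 943, 459, 111]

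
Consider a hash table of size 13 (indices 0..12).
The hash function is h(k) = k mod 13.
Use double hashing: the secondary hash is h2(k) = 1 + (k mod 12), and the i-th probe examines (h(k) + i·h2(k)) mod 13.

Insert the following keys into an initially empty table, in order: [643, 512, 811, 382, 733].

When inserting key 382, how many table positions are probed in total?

Insert 643: h=6, slot 6 empty -> index 6.
Insert 512: h=5, slot 5 empty -> index 5.
Insert 811: h=5, h2=8, slot 5 occupied -> index 0.
Insert 382: h=5, h2=11, slot 5 occupied -> index 3.
Insert 733: h=5, h2=2, slot 5 occupied -> index 7.
Table: [811, ∅, ∅, 382, ∅, 512, 643, 733, ∅, ∅, ∅, ∅, ∅]

2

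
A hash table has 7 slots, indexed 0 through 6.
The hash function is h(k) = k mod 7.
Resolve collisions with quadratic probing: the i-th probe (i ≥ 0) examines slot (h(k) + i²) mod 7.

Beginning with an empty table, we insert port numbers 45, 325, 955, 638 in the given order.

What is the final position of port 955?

0

45 hashes to 3; slot 3 is free → place at 3.
325 hashes to 3; 3 taken → place at 4.
955 hashes to 3; 3,4 taken → place at 0.
638 hashes to 1; slot 1 is free → place at 1.
Table: [955, 638, ∅, 45, 325, ∅, ∅]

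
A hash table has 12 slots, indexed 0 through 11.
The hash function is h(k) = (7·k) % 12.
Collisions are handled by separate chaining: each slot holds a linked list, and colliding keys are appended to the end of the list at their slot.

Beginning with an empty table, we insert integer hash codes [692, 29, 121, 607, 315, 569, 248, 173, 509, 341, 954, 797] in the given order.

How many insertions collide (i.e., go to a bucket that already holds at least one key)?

6

692 → bucket 8
29 → bucket 11
121 → bucket 7
607 → bucket 1
315 → bucket 9
569 → bucket 11 (collision)
248 → bucket 8 (collision)
173 → bucket 11 (collision)
509 → bucket 11 (collision)
341 → bucket 11 (collision)
954 → bucket 6
797 → bucket 11 (collision)
Final buckets:
0: .
1: 607
2: .
3: .
4: .
5: .
6: 954
7: 121
8: 692 -> 248
9: 315
10: .
11: 29 -> 569 -> 173 -> 509 -> 341 -> 797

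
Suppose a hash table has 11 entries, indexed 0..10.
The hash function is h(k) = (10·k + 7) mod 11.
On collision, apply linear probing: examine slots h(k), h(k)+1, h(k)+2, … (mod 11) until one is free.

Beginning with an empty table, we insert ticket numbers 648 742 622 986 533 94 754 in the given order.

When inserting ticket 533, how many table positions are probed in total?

Insert 648: h=8, slot 8 empty -> index 8.
Insert 742: h=2, slot 2 empty -> index 2.
Insert 622: h=1, slot 1 empty -> index 1.
Insert 986: h=0, slot 0 empty -> index 0.
Insert 533: h=2, slot 2 occupied -> index 3.
Insert 94: h=1, slots 1,2,3 occupied -> index 4.
Insert 754: h=1, slots 1,2,3,4 occupied -> index 5.
Table: [986, 622, 742, 533, 94, 754, ., ., 648, ., .]

2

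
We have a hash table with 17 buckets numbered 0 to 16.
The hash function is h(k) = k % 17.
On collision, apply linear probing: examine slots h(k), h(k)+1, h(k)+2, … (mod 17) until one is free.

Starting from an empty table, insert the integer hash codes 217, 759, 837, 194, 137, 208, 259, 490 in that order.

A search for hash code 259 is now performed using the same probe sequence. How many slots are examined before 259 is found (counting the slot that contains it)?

3

Insert 217: h=13, slot 13 empty -> index 13.
Insert 759: h=11, slot 11 empty -> index 11.
Insert 837: h=4, slot 4 empty -> index 4.
Insert 194: h=7, slot 7 empty -> index 7.
Insert 137: h=1, slot 1 empty -> index 1.
Insert 208: h=4, slot 4 occupied -> index 5.
Insert 259: h=4, slots 4,5 occupied -> index 6.
Insert 490: h=14, slot 14 empty -> index 14.
Table: [—, 137, —, —, 837, 208, 259, 194, —, —, —, 759, —, 217, 490, —, —]
Lookup 259: h=4, probe 4,5,6 → found at 6.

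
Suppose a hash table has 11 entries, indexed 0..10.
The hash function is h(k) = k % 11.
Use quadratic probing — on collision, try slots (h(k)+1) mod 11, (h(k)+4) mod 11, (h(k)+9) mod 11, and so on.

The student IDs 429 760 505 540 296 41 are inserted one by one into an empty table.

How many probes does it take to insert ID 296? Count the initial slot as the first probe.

3

429 hashes to 0; slot 0 is free => place at 0.
760 hashes to 1; slot 1 is free => place at 1.
505 hashes to 10; slot 10 is free => place at 10.
540 hashes to 1; 1 taken => place at 2.
296 hashes to 10; 10,0 taken => place at 3.
41 hashes to 8; slot 8 is free => place at 8.
Table: [429, 760, 540, 296, ., ., ., ., 41, ., 505]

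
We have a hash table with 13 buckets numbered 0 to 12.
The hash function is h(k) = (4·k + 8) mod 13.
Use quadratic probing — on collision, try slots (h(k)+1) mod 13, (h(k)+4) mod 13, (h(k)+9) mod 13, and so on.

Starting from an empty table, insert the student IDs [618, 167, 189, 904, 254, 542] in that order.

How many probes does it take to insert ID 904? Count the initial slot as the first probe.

3

Insert 618: h=10, slot 10 empty → index 10.
Insert 167: h=0, slot 0 empty → index 0.
Insert 189: h=10, slot 10 occupied → index 11.
Insert 904: h=10, slots 10,11 occupied → index 1.
Insert 254: h=10, slots 10,11,1 occupied → index 6.
Insert 542: h=5, slot 5 empty → index 5.
Table: [167, 904, ∅, ∅, ∅, 542, 254, ∅, ∅, ∅, 618, 189, ∅]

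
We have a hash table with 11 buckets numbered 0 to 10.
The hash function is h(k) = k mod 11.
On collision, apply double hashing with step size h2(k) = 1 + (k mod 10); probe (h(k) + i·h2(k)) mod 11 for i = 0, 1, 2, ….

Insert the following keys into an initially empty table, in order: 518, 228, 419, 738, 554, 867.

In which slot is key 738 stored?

10

518: h=1 -> slot 1
228: h=8 -> slot 8
419: h=1, h2=10, probe 1,0 -> slot 0
738: h=1, h2=9, probe 1,10 -> slot 10
554: h=4 -> slot 4
867: h=9 -> slot 9
Table: [419, 518, -, -, 554, -, -, -, 228, 867, 738]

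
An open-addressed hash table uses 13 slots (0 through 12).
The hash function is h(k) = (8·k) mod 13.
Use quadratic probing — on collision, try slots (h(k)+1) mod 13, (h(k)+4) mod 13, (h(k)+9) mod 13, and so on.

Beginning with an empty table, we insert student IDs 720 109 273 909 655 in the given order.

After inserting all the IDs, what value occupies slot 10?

655

720 hashes to 1; slot 1 is free -> place at 1.
109 hashes to 1; 1 taken -> place at 2.
273 hashes to 0; slot 0 is free -> place at 0.
909 hashes to 5; slot 5 is free -> place at 5.
655 hashes to 1; 1,2,5 taken -> place at 10.
Table: [273, 720, 109, _, _, 909, _, _, _, _, 655, _, _]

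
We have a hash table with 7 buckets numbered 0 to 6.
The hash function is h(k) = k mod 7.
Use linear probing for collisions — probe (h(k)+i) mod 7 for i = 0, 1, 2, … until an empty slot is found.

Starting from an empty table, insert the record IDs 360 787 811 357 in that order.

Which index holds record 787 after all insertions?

Insert 360: h=3, slot 3 empty → index 3.
Insert 787: h=3, slot 3 occupied → index 4.
Insert 811: h=6, slot 6 empty → index 6.
Insert 357: h=0, slot 0 empty → index 0.
Table: [357, —, —, 360, 787, —, 811]

4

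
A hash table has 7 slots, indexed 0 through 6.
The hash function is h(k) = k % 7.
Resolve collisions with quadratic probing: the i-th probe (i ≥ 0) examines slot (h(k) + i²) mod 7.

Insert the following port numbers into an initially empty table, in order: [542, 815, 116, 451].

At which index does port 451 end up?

542 hashes to 3; slot 3 is free → place at 3.
815 hashes to 3; 3 taken → place at 4.
116 hashes to 4; 4 taken → place at 5.
451 hashes to 3; 3,4 taken → place at 0.
Table: [451, ∅, ∅, 542, 815, 116, ∅]

0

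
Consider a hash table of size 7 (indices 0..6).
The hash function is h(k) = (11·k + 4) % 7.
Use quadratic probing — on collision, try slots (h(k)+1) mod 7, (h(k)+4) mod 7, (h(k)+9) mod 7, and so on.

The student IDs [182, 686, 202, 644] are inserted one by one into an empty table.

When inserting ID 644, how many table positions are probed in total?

3

182: h=4 -> slot 4
686: h=4, probe 4,5 -> slot 5
202: h=0 -> slot 0
644: h=4, probe 4,5,1 -> slot 1
Table: [202, 644, _, _, 182, 686, _]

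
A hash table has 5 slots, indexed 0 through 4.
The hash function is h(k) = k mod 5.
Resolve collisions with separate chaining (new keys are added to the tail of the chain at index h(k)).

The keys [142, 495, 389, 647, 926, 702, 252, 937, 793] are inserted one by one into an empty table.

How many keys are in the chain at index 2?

142 -> bucket 2
495 -> bucket 0
389 -> bucket 4
647 -> bucket 2 (collision)
926 -> bucket 1
702 -> bucket 2 (collision)
252 -> bucket 2 (collision)
937 -> bucket 2 (collision)
793 -> bucket 3
Final buckets:
0: 495
1: 926
2: 142 -> 647 -> 702 -> 252 -> 937
3: 793
4: 389

5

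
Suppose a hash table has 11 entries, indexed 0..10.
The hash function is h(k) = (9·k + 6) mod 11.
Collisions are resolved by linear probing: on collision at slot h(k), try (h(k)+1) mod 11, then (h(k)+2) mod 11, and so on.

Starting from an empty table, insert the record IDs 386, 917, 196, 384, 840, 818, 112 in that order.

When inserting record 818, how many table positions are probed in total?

4

386 hashes to 4; slot 4 is free -> place at 4.
917 hashes to 9; slot 9 is free -> place at 9.
196 hashes to 10; slot 10 is free -> place at 10.
384 hashes to 8; slot 8 is free -> place at 8.
840 hashes to 9; 9,10 taken -> place at 0.
818 hashes to 9; 9,10,0 taken -> place at 1.
112 hashes to 2; slot 2 is free -> place at 2.
Table: [840, 818, 112, ∅, 386, ∅, ∅, ∅, 384, 917, 196]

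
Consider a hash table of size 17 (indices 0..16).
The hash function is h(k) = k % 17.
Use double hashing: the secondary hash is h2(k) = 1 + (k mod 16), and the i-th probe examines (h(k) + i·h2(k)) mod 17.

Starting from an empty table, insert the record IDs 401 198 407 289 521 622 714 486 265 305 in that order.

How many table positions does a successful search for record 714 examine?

401 hashes to 10; slot 10 is free -> place at 10.
198 hashes to 11; slot 11 is free -> place at 11.
407 hashes to 16; slot 16 is free -> place at 16.
289 hashes to 0; slot 0 is free -> place at 0.
521 hashes to 11, h2=10; 11 taken -> place at 4.
622 hashes to 10, h2=15; 10 taken -> place at 8.
714 hashes to 0, h2=11; 0,11 taken -> place at 5.
486 hashes to 10, h2=7; 10,0 taken -> place at 7.
265 hashes to 10, h2=10; 10 taken -> place at 3.
305 hashes to 16, h2=2; 16 taken -> place at 1.
Table: [289, 305, —, 265, 521, 714, —, 486, 622, —, 401, 198, —, —, —, —, 407]
Lookup 714: h=0, h2=11, probe 0,11,5 → found at 5.

3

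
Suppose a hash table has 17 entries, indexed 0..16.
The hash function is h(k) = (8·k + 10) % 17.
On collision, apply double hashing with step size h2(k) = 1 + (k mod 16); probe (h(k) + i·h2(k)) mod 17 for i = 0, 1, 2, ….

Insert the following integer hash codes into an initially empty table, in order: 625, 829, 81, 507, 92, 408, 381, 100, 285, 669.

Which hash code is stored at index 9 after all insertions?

829

625: h=12 => slot 12
829: h=12, h2=14, probe 12,9 => slot 9
81: h=12, h2=2, probe 12,14 => slot 14
507: h=3 => slot 3
92: h=15 => slot 15
408: h=10 => slot 10
381: h=15, h2=14, probe 15,12,9,6 => slot 6
100: h=11 => slot 11
285: h=12, h2=14, probe 12,9,6,3,0 => slot 0
669: h=7 => slot 7
Table: [285, ∅, ∅, 507, ∅, ∅, 381, 669, ∅, 829, 408, 100, 625, ∅, 81, 92, ∅]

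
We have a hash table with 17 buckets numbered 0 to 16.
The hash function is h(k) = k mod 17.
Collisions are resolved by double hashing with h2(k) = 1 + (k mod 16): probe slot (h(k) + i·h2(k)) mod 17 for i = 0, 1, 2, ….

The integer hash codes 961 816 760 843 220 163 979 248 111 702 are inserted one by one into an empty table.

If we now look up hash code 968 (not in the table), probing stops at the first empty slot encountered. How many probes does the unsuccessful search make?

8

961: h=9 → slot 9
816: h=0 → slot 0
760: h=12 → slot 12
843: h=10 → slot 10
220: h=16 → slot 16
163: h=10, h2=4, probe 10,14 → slot 14
979: h=10, h2=4, probe 10,14,1 → slot 1
248: h=10, h2=9, probe 10,2 → slot 2
111: h=9, h2=16, probe 9,8 → slot 8
702: h=5 → slot 5
Table: [816, 979, 248, ., ., 702, ., ., 111, 961, 843, ., 760, ., 163, ., 220]
Lookup 968: h=16, h2=9, probe 16,8,0,9,1,10,2,11 → slot 11 empty, not found.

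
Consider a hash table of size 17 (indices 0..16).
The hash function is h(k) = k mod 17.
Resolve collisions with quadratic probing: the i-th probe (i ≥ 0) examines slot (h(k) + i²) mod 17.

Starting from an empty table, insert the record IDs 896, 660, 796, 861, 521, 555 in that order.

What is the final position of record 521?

Insert 896: h=12, slot 12 empty → index 12.
Insert 660: h=14, slot 14 empty → index 14.
Insert 796: h=14, slot 14 occupied → index 15.
Insert 861: h=11, slot 11 empty → index 11.
Insert 521: h=11, slots 11,12,15 occupied → index 3.
Insert 555: h=11, slots 11,12,15,3 occupied → index 10.
Table: [∅, ∅, ∅, 521, ∅, ∅, ∅, ∅, ∅, ∅, 555, 861, 896, ∅, 660, 796, ∅]

3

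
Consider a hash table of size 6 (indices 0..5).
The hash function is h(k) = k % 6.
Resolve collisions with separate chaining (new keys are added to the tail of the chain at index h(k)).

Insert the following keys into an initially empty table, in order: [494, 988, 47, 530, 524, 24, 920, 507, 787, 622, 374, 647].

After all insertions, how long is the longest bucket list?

Insert 494: h=2, bucket 2 empty → new chain.
Insert 988: h=4, bucket 4 empty → new chain.
Insert 47: h=5, bucket 5 empty → new chain.
Insert 530: h=2, bucket 2 nonempty → append to chain.
Insert 524: h=2, bucket 2 nonempty → append to chain.
Insert 24: h=0, bucket 0 empty → new chain.
Insert 920: h=2, bucket 2 nonempty → append to chain.
Insert 507: h=3, bucket 3 empty → new chain.
Insert 787: h=1, bucket 1 empty → new chain.
Insert 622: h=4, bucket 4 nonempty → append to chain.
Insert 374: h=2, bucket 2 nonempty → append to chain.
Insert 647: h=5, bucket 5 nonempty → append to chain.
Final buckets:
0: 24
1: 787
2: 494 -> 530 -> 524 -> 920 -> 374
3: 507
4: 988 -> 622
5: 47 -> 647

5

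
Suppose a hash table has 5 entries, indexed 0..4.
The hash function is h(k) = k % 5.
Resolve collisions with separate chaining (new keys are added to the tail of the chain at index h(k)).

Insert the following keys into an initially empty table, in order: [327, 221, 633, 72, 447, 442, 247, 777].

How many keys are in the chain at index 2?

6

Insert 327: h=2, bucket 2 empty → new chain.
Insert 221: h=1, bucket 1 empty → new chain.
Insert 633: h=3, bucket 3 empty → new chain.
Insert 72: h=2, bucket 2 nonempty → append to chain.
Insert 447: h=2, bucket 2 nonempty → append to chain.
Insert 442: h=2, bucket 2 nonempty → append to chain.
Insert 247: h=2, bucket 2 nonempty → append to chain.
Insert 777: h=2, bucket 2 nonempty → append to chain.
Final buckets:
0: .
1: 221
2: 327 -> 72 -> 447 -> 442 -> 247 -> 777
3: 633
4: .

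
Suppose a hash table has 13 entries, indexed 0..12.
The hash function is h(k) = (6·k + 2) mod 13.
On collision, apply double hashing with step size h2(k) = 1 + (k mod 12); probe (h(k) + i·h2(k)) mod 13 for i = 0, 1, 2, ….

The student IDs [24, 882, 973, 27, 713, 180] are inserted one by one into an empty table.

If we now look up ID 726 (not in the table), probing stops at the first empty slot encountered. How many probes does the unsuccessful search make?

4

24 hashes to 3; slot 3 is free => place at 3.
882 hashes to 3, h2=7; 3 taken => place at 10.
973 hashes to 3, h2=2; 3 taken => place at 5.
27 hashes to 8; slot 8 is free => place at 8.
713 hashes to 3, h2=6; 3 taken => place at 9.
180 hashes to 3, h2=1; 3 taken => place at 4.
Table: [∅, ∅, ∅, 24, 180, 973, ∅, ∅, 27, 713, 882, ∅, ∅]
Lookup 726: h=3, h2=7, probe 3,10,4,11 → slot 11 empty, not found.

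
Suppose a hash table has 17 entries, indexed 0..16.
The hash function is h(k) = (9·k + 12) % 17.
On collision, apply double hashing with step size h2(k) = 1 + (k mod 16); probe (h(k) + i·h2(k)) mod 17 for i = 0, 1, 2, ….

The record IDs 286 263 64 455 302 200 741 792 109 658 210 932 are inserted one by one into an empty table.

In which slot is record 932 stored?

Insert 286: h=2, slot 2 empty → index 2.
Insert 263: h=16, slot 16 empty → index 16.
Insert 64: h=10, slot 10 empty → index 10.
Insert 455: h=10, h2=8, slot 10 occupied → index 1.
Insert 302: h=10, h2=15, slot 10 occupied → index 8.
Insert 200: h=10, h2=9, slots 10,2 occupied → index 11.
Insert 741: h=0, slot 0 empty → index 0.
Insert 792: h=0, h2=9, slot 0 occupied → index 9.
Insert 109: h=7, slot 7 empty → index 7.
Insert 658: h=1, h2=3, slot 1 occupied → index 4.
Insert 210: h=15, slot 15 empty → index 15.
Insert 932: h=2, h2=5, slots 2,7 occupied → index 12.
Table: [741, 455, 286, ., 658, ., ., 109, 302, 792, 64, 200, 932, ., ., 210, 263]

12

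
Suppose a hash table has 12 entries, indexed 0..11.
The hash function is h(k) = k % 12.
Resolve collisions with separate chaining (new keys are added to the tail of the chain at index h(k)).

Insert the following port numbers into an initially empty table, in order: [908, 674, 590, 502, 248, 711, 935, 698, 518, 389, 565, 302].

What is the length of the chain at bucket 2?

5

Insert 908: h=8, bucket 8 empty → new chain.
Insert 674: h=2, bucket 2 empty → new chain.
Insert 590: h=2, bucket 2 nonempty → append to chain.
Insert 502: h=10, bucket 10 empty → new chain.
Insert 248: h=8, bucket 8 nonempty → append to chain.
Insert 711: h=3, bucket 3 empty → new chain.
Insert 935: h=11, bucket 11 empty → new chain.
Insert 698: h=2, bucket 2 nonempty → append to chain.
Insert 518: h=2, bucket 2 nonempty → append to chain.
Insert 389: h=5, bucket 5 empty → new chain.
Insert 565: h=1, bucket 1 empty → new chain.
Insert 302: h=2, bucket 2 nonempty → append to chain.
Final buckets:
0: .
1: 565
2: 674 -> 590 -> 698 -> 518 -> 302
3: 711
4: .
5: 389
6: .
7: .
8: 908 -> 248
9: .
10: 502
11: 935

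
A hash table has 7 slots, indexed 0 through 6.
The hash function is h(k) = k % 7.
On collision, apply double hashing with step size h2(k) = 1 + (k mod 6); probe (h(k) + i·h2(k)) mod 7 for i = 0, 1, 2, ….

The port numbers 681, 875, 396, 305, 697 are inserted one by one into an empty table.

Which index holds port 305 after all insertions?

3

Insert 681: h=2, slot 2 empty -> index 2.
Insert 875: h=0, slot 0 empty -> index 0.
Insert 396: h=4, slot 4 empty -> index 4.
Insert 305: h=4, h2=6, slot 4 occupied -> index 3.
Insert 697: h=4, h2=2, slot 4 occupied -> index 6.
Table: [875, -, 681, 305, 396, -, 697]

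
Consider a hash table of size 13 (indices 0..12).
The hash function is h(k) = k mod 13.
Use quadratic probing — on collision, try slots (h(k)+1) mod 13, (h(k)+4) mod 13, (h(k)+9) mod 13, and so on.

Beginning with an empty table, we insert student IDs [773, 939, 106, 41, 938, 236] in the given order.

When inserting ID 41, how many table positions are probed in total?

4

773 hashes to 6; slot 6 is free -> place at 6.
939 hashes to 3; slot 3 is free -> place at 3.
106 hashes to 2; slot 2 is free -> place at 2.
41 hashes to 2; 2,3,6 taken -> place at 11.
938 hashes to 2; 2,3,6,11 taken -> place at 5.
236 hashes to 2; 2,3,6,11,5 taken -> place at 1.
Table: [-, 236, 106, 939, -, 938, 773, -, -, -, -, 41, -]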